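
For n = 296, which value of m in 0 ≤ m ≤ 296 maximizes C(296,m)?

C(296,m) is maximized at m = 296/2 = 148.

148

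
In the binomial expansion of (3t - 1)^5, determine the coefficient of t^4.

The general term is C(5,j)·(3t)^j·(-1)^(5-j); the t^4 term has j = 4.
C(5,4) = 5.
Coefficient = C(5,4) · 3^4 · (-1)^1 = 5 · 81 · (-1) = -405.

-405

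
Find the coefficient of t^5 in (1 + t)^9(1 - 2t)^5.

Coefficient of t^5 = Σ_{j} C(9,j)·1^j·C(5,5-j)·(-2)^(5-j) for j from 0 to 5.
= (-32) + 720 + (-2880) + 3360 + (-1260) + 126 = 34.

34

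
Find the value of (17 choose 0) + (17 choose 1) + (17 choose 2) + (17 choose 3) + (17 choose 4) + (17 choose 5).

9402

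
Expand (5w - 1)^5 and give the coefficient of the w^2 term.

The general term is C(5,j)·(5w)^j·(-1)^(5-j); the w^2 term has j = 2.
C(5,2) = 10.
Coefficient = C(5,2) · 5^2 · (-1)^3 = 10 · 25 · (-1) = -250.

-250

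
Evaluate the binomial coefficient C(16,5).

4368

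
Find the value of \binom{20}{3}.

1140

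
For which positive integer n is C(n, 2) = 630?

36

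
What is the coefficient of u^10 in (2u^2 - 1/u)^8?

General term: C(8,j)·(2u^2)^j·(-1/u)^(8-j), with u-exponent 2j − 1(8−j) = 3j − 8.
Set 3j − 8 = 10: j = 6.
C(8,6) = 28; 2^6 = 64; (-1)^2 = 1.
Coefficient = 28 · 64 · 1 = 1792.

1792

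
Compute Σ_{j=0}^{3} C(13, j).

1 + 13 + 78 + 286 = 378.

378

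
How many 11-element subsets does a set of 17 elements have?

12376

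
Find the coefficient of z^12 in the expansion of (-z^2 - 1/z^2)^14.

1001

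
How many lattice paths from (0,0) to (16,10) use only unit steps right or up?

Each path is a sequence of 26 steps with 16 rights: C(26,16) = 5311735.

5311735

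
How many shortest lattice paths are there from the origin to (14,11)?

4457400

Each path is a sequence of 25 steps with 14 rights: C(25,14) = 4457400.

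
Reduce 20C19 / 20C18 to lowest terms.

2/19

C(n,k+1)/C(n,k) = (n−k)/(k+1) = (20−18)/(18+1) = 2/19.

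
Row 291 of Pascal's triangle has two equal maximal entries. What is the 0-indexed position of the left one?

145

For odd n = 291, C(291,m) peaks at m = (n−1)/2 and (n+1)/2; the lesser is 145.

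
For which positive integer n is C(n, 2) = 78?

13

n(n−1)/2 = 78 ⇒ n(n−1) = 156. Since 13·12 = 156, n = 13.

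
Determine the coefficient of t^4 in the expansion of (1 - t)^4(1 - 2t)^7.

Coefficient of t^4 = Σ_{j} C(4,j)·(-1)^j·C(7,4-j)·(-2)^(4-j) for j from 0 to 4.
= 560 + 1120 + 504 + 56 + 1 = 2241.

2241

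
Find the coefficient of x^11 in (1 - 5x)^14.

-17773437500

The general term is C(14,j)·(1)^j·(-5x)^(14-j); the x^11 term has j = 3.
C(14,3) = 364.
Coefficient = C(14,3) · (-5)^11 = 364 · (-48828125) = -17773437500.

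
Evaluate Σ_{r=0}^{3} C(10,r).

176

1 + 10 + 45 + 120 = 176.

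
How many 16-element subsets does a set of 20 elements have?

4845

C(20,16) = C(20,4) by symmetry.
C(20,4) = (20·19·18·17) / 4! = 116280 / 24 = 4845.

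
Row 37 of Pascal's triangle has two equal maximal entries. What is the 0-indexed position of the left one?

18

For odd n = 37, C(37,k) peaks at k = (n−1)/2 and (n+1)/2; the lesser is 18.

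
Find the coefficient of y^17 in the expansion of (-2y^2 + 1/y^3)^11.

General term: C(11,j)·(-2y^2)^j·(1/y^3)^(11-j), with y-exponent 2j − 3(11−j) = 5j − 33.
Set 5j − 33 = 17: j = 10.
C(11,10) = 11; (-2)^10 = 1024; 1^1 = 1.
Coefficient = 11 · 1024 · 1 = 11264.

11264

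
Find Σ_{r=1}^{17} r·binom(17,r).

Since r·C(17,r) = 17·C(16,r−1), the sum is 17·2^16 = 17·65536 = 1114112.

1114112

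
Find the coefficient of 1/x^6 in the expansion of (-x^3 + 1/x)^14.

General term: C(14,j)·(-x^3)^j·(1/x)^(14-j), with x-exponent 3j − 1(14−j) = 4j − 14.
Set 4j − 14 = -6: j = 2.
C(14,2) = 91; (-1)^2 = 1; 1^12 = 1.
Coefficient = 91 · 1 · 1 = 91.

91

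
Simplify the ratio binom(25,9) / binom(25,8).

C(n,k+1)/C(n,k) = (n−k)/(k+1) = (25−8)/(8+1) = 17/9.

17/9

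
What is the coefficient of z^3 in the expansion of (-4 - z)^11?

The general term is C(11,j)·(-4)^j·(-z)^(11-j); the z^3 term has j = 8.
C(11,8) = 165.
Coefficient = C(11,8) · (-4)^8 · (-1)^3 = 165 · 65536 · (-1) = -10813440.

-10813440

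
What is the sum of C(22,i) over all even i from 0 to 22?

Half of (1+1)^22 + (1−1)^22 gives the even-index sum: 2^21 = 2097152.

2097152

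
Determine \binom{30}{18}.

86493225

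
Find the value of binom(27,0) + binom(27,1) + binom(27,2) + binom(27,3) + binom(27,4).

1 + 27 + 351 + 2925 + 17550 = 20854.

20854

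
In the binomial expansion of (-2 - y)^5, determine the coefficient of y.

The general term is C(5,j)·(-2)^j·(-y)^(5-j); the y^1 term has j = 4.
C(5,4) = 5.
Coefficient = C(5,4) · (-2)^4 · (-1)^1 = 5 · 16 · (-1) = -80.

-80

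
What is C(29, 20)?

C(29,20) = C(29,9) by symmetry.
C(29,9) = (29·28·27·26·25·24·23·22·21) / 9! = 3634245014400 / 362880 = 10015005.

10015005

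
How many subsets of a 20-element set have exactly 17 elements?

Choose the 17 positions: C(20,17) = 1140.

1140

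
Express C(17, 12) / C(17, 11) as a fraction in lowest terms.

C(n,k+1)/C(n,k) = (n−k)/(k+1) = (17−11)/(11+1) = 6/12 = 1/2.

1/2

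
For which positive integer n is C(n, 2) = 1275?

51

n(n−1)/2 = 1275 ⇒ n(n−1) = 2550. Since 51·50 = 2550, n = 51.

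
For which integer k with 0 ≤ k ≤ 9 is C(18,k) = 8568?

5

C(18,k) increases on 0 ≤ k ≤ 9. C(18,4) = 3060 and C(18,5) = 8568, so k = 5.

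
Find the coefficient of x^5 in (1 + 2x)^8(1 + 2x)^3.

14784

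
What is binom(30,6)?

593775

C(30,6) = (30·29·28·27·26·25) / 6! = 427518000 / 720 = 593775.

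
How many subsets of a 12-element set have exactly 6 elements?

924

Choose the 6 positions: C(12,6) = 924.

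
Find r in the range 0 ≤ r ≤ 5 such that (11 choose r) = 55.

2

C(11,r) increases on 0 ≤ r ≤ 5. C(11,1) = 11 and C(11,2) = 55, so r = 2.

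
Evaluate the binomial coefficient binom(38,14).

C(38,14) = (38·37·36·35·34·33·32·31·30·29·28·27·26·25) / 14! = 842975203103953920000 / 87178291200 = 9669554100.

9669554100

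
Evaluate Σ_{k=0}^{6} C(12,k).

1 + 12 + 66 + 220 + 495 + 792 + 924 = 2510.

2510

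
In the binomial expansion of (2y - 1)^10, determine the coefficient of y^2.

180

The general term is C(10,j)·(2y)^j·(-1)^(10-j); the y^2 term has j = 2.
C(10,2) = 45.
Coefficient = C(10,2) · 2^2 = 45 · 4 = 180.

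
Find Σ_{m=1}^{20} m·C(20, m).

Differentiating (1+x)^20 and setting x=1: Σ m·C(20,m) = 20·2^19 = 10485760.

10485760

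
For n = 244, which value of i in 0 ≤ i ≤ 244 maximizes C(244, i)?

122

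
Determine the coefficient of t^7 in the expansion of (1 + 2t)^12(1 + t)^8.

Coefficient of t^7 = Σ_{j} C(12,j)·2^j·C(8,7-j)·1^(7-j) for j from 0 to 7.
= 8 + 672 + 14784 + 123200 + 443520 + 709632 + 473088 + 101376 = 1866280.

1866280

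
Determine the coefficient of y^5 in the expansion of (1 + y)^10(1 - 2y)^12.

Coefficient of y^5 = Σ_{j} C(10,j)·1^j·C(12,5-j)·(-2)^(5-j) for j from 0 to 5.
= (-25344) + 79200 + (-79200) + 31680 + (-5040) + 252 = 1548.

1548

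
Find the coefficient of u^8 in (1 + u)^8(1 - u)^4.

Coefficient of u^8 = Σ_{j} C(8,j)·1^j·C(4,8-j)·(-1)^(8-j) for j from 4 to 8.
= 70 + (-224) + 168 + (-32) + 1 = -17.

-17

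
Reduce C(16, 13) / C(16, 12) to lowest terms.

C(n,k+1)/C(n,k) = (n−k)/(k+1) = (16−12)/(12+1) = 4/13.

4/13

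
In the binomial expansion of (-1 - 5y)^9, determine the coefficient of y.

-45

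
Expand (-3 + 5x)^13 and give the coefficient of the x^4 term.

The general term is C(13,j)·(-3)^j·(5x)^(13-j); the x^4 term has j = 9.
C(13,9) = 715.
Coefficient = C(13,9) · (-3)^9 · 5^4 = 715 · (-19683) · 625 = -8795840625.

-8795840625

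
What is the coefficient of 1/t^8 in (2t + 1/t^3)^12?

General term: C(12,j)·(2t)^j·(1/t^3)^(12-j), with t-exponent 1j − 3(12−j) = 4j − 36.
Set 4j − 36 = -8: j = 7.
C(12,7) = 792; 2^7 = 128; 1^5 = 1.
Coefficient = 792 · 128 · 1 = 101376.

101376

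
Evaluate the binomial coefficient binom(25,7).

480700

C(25,7) = (25·24·23·22·21·20·19) / 7! = 2422728000 / 5040 = 480700.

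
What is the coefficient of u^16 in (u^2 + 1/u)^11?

55

General term: C(11,j)·(u^2)^j·(1/u)^(11-j), with u-exponent 2j − 1(11−j) = 3j − 11.
Set 3j − 11 = 16: j = 9.
C(11,9) = 55; 1^9 = 1; 1^2 = 1.
Coefficient = 55 · 1 · 1 = 55.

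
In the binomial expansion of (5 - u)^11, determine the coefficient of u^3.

-64453125

The general term is C(11,j)·(5)^j·(-u)^(11-j); the u^3 term has j = 8.
C(11,8) = 165.
Coefficient = C(11,8) · 5^8 · (-1)^3 = 165 · 390625 · (-1) = -64453125.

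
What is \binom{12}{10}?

C(12,10) = C(12,2) by symmetry.
C(12,2) = (12·11) / 2! = 132 / 2 = 66.

66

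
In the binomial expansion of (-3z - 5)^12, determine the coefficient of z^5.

15035625000

The general term is C(12,j)·(-3z)^j·(-5)^(12-j); the z^5 term has j = 5.
C(12,5) = 792.
Coefficient = C(12,5) · (-3)^5 · (-5)^7 = 792 · (-243) · (-78125) = 15035625000.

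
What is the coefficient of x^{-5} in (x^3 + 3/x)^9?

59049

General term: C(9,j)·(x^3)^j·(3/x)^(9-j), with x-exponent 3j − 1(9−j) = 4j − 9.
Set 4j − 9 = -5: j = 1.
C(9,1) = 9; 1^1 = 1; 3^8 = 6561.
Coefficient = 9 · 1 · 6561 = 59049.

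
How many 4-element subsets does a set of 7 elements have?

35

C(7,4) = C(7,3) by symmetry.
C(7,3) = (7·6·5) / 3! = 210 / 6 = 35.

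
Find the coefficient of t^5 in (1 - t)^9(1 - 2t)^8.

Coefficient of t^5 = Σ_{j} C(9,j)·(-1)^j·C(8,5-j)·(-2)^(5-j) for j from 0 to 5.
= (-1792) + (-10080) + (-16128) + (-9408) + (-2016) + (-126) = -39550.

-39550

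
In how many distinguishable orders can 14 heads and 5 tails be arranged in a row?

11628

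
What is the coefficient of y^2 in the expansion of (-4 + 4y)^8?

The general term is C(8,j)·(-4)^j·(4y)^(8-j); the y^2 term has j = 6.
C(8,6) = 28.
Coefficient = C(8,6) · (-4)^6 · 4^2 = 28 · 4096 · 16 = 1835008.

1835008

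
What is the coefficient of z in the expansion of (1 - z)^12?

The general term is C(12,j)·(1)^j·(-z)^(12-j); the z^1 term has j = 11.
C(12,11) = 12.
Coefficient = C(12,11) · (-1)^1 = 12 · (-1) = -12.

-12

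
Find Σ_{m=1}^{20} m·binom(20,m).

Since m·C(20,m) = 20·C(19,m−1), the sum is 20·2^19 = 20·524288 = 10485760.

10485760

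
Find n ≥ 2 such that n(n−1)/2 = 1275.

n(n−1)/2 = 1275 ⇒ n(n−1) = 2550. Since 51·50 = 2550, n = 51.

51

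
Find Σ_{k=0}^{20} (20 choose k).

1048576

The entries of row 20 sum to 2^20 = 1048576.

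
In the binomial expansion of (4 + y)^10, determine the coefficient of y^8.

720

The general term is C(10,j)·(4)^j·(y)^(10-j); the y^8 term has j = 2.
C(10,2) = 45.
Coefficient = C(10,2) · 4^2 = 45 · 16 = 720.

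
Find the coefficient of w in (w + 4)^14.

The general term is C(14,j)·(w)^j·(4)^(14-j); the w^1 term has j = 1.
C(14,1) = 14.
Coefficient = C(14,1) · 4^13 = 14 · 67108864 = 939524096.

939524096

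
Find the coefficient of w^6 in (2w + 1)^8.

The general term is C(8,j)·(2w)^j·(1)^(8-j); the w^6 term has j = 6.
C(8,6) = 28.
Coefficient = C(8,6) · 2^6 = 28 · 64 = 1792.

1792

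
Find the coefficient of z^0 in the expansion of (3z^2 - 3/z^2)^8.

General term: C(8,j)·(3z^2)^j·(-3/z^2)^(8-j), with z-exponent 2j − 2(8−j) = 4j − 16.
Set 4j − 16 = 0: j = 4.
C(8,4) = 70; 3^4 = 81; (-3)^4 = 81.
Coefficient = 70 · 81 · 81 = 459270.

459270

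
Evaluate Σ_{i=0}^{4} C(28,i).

1 + 28 + 378 + 3276 + 20475 = 24158.

24158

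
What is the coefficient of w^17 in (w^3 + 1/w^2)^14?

2002

General term: C(14,j)·(w^3)^j·(1/w^2)^(14-j), with w-exponent 3j − 2(14−j) = 5j − 28.
Set 5j − 28 = 17: j = 9.
C(14,9) = 2002; 1^9 = 1; 1^5 = 1.
Coefficient = 2002 · 1 · 1 = 2002.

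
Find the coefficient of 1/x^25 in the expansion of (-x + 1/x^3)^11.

General term: C(11,j)·(-x)^j·(1/x^3)^(11-j), with x-exponent 1j − 3(11−j) = 4j − 33.
Set 4j − 33 = -25: j = 2.
C(11,2) = 55; (-1)^2 = 1; 1^9 = 1.
Coefficient = 55 · 1 · 1 = 55.

55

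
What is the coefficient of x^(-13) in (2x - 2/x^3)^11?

946176

General term: C(11,j)·(2x)^j·(-2/x^3)^(11-j), with x-exponent 1j − 3(11−j) = 4j − 33.
Set 4j − 33 = -13: j = 5.
C(11,5) = 462; 2^5 = 32; (-2)^6 = 64.
Coefficient = 462 · 32 · 64 = 946176.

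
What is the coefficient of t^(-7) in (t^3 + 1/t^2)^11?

General term: C(11,j)·(t^3)^j·(1/t^2)^(11-j), with t-exponent 3j − 2(11−j) = 5j − 22.
Set 5j − 22 = -7: j = 3.
C(11,3) = 165; 1^3 = 1; 1^8 = 1.
Coefficient = 165 · 1 · 1 = 165.

165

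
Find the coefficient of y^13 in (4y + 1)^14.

939524096

The general term is C(14,j)·(4y)^j·(1)^(14-j); the y^13 term has j = 13.
C(14,13) = 14.
Coefficient = C(14,13) · 4^13 = 14 · 67108864 = 939524096.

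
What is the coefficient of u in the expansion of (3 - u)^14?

The general term is C(14,j)·(3)^j·(-u)^(14-j); the u^1 term has j = 13.
C(14,13) = 14.
Coefficient = C(14,13) · 3^13 · (-1)^1 = 14 · 1594323 · (-1) = -22320522.

-22320522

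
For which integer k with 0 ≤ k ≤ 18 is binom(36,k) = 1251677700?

C(36,k) increases on 0 ≤ k ≤ 18. C(36,11) = 600805296 and C(36,12) = 1251677700, so k = 12.

12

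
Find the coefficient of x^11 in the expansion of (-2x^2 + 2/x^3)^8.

General term: C(8,j)·(-2x^2)^j·(2/x^3)^(8-j), with x-exponent 2j − 3(8−j) = 5j − 24.
Set 5j − 24 = 11: j = 7.
C(8,7) = 8; (-2)^7 = -128; 2^1 = 2.
Coefficient = 8 · (-128) · 2 = -2048.

-2048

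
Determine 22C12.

646646

C(22,12) = C(22,10) by symmetry.
C(22,10) = (22·21·20·19·18·17·16·15·14·13) / 10! = 2346549004800 / 3628800 = 646646.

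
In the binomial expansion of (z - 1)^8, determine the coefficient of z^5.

-56

The general term is C(8,j)·(z)^j·(-1)^(8-j); the z^5 term has j = 5.
C(8,5) = 56.
Coefficient = C(8,5) · (-1)^3 = 56 · (-1) = -56.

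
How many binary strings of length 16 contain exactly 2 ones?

120

Choose the 2 positions: C(16,2) = 120.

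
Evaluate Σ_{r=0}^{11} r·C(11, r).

11264

Since r·C(11,r) = 11·C(10,r−1), the sum is 11·2^10 = 11·1024 = 11264.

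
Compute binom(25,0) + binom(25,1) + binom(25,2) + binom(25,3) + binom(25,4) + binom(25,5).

1 + 25 + 300 + 2300 + 12650 + 53130 = 68406.

68406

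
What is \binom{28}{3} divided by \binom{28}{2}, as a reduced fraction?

26/3

C(n,k+1)/C(n,k) = (n−k)/(k+1) = (28−2)/(2+1) = 26/3.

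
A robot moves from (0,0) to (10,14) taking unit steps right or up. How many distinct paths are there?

1961256

Each path is a sequence of 24 steps with 10 rights: C(24,10) = 1961256.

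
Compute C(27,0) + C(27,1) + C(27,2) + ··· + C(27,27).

Setting x = 1 in (1+x)^27 gives Σ C(27,j) = 2^27 = 134217728.

134217728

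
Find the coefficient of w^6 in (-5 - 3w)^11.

The general term is C(11,j)·(-5)^j·(-3w)^(11-j); the w^6 term has j = 5.
C(11,5) = 462.
Coefficient = C(11,5) · (-5)^5 · (-3)^6 = 462 · (-3125) · 729 = -1052493750.

-1052493750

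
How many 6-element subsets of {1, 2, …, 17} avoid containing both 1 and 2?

11011

All 6-subsets: C(17,6) = 12376. Those containing both fixed elements: C(15,4) = 1365.
12376 − 1365 = 11011.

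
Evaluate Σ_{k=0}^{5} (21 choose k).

27896

1 + 21 + 210 + 1330 + 5985 + 20349 = 27896.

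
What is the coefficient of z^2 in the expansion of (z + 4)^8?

The general term is C(8,j)·(z)^j·(4)^(8-j); the z^2 term has j = 2.
C(8,2) = 28.
Coefficient = C(8,2) · 4^6 = 28 · 4096 = 114688.

114688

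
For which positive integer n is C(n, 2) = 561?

n(n−1)/2 = 561 ⇒ n(n−1) = 1122. Since 34·33 = 1122, n = 34.

34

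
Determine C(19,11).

C(19,11) = C(19,8) by symmetry.
C(19,8) = (19·18·17·16·15·14·13·12) / 8! = 3047466240 / 40320 = 75582.

75582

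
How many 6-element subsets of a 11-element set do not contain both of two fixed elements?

All 6-subsets: C(11,6) = 462. Those containing both fixed elements: C(9,4) = 126.
462 − 126 = 336.

336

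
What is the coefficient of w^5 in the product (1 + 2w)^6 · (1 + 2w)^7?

41184

(1 + 2w)^6(1 + 2w)^7 = (1 + 2w)^13, so the coefficient of w^5 is C(13,5)·2^5 = 1287·32 = 41184.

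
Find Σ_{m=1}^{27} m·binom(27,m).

1811939328

Differentiating (1+x)^27 and setting x=1: Σ m·C(27,m) = 27·2^26 = 1811939328.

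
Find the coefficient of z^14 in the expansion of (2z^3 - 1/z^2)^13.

-329472

General term: C(13,j)·(2z^3)^j·(-1/z^2)^(13-j), with z-exponent 3j − 2(13−j) = 5j − 26.
Set 5j − 26 = 14: j = 8.
C(13,8) = 1287; 2^8 = 256; (-1)^5 = -1.
Coefficient = 1287 · 256 · (-1) = -329472.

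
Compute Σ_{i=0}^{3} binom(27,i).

3304

1 + 27 + 351 + 2925 = 3304.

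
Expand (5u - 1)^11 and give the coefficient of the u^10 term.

The general term is C(11,j)·(5u)^j·(-1)^(11-j); the u^10 term has j = 10.
C(11,10) = 11.
Coefficient = C(11,10) · 5^10 · (-1)^1 = 11 · 9765625 · (-1) = -107421875.

-107421875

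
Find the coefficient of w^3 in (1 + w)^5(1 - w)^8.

14

Coefficient of w^3 = Σ_{j} C(5,j)·1^j·C(8,3-j)·(-1)^(3-j) for j from 0 to 3.
= (-56) + 140 + (-80) + 10 = 14.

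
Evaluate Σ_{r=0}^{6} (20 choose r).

1 + 20 + 190 + 1140 + 4845 + 15504 + 38760 = 60460.

60460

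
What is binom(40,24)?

C(40,24) = C(40,16) by symmetry.
C(40,16) = (40·39·38·37·36·35·34·33·32·31·30·29·28·27·26·25) / 16! = 1315041316842168115200000 / 20922789888000 = 62852101650.

62852101650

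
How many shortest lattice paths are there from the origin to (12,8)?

Each path is a sequence of 20 steps with 12 rights: C(20,12) = 125970.

125970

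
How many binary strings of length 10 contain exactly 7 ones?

120

Choose the 7 positions: C(10,7) = 120.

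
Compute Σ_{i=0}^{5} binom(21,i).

1 + 21 + 210 + 1330 + 5985 + 20349 = 27896.

27896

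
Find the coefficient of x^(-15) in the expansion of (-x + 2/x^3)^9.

General term: C(9,j)·(-x)^j·(2/x^3)^(9-j), with x-exponent 1j − 3(9−j) = 4j − 27.
Set 4j − 27 = -15: j = 3.
C(9,3) = 84; (-1)^3 = -1; 2^6 = 64.
Coefficient = 84 · (-1) · 64 = -5376.

-5376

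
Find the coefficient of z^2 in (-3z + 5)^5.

11250

The general term is C(5,j)·(-3z)^j·(5)^(5-j); the z^2 term has j = 2.
C(5,2) = 10.
Coefficient = C(5,2) · (-3)^2 · 5^3 = 10 · 9 · 125 = 11250.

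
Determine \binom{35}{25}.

183579396

C(35,25) = C(35,10) by symmetry.
C(35,10) = (35·34·33·32·31·30·29·28·27·26) / 10! = 666172912204800 / 3628800 = 183579396.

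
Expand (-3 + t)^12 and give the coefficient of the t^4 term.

The general term is C(12,j)·(-3)^j·(t)^(12-j); the t^4 term has j = 8.
C(12,8) = 495.
Coefficient = C(12,8) · (-3)^8 = 495 · 6561 = 3247695.

3247695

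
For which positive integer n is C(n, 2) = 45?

n(n−1)/2 = 45 ⇒ n(n−1) = 90. Since 10·9 = 90, n = 10.

10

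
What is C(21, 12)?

C(21,12) = C(21,9) by symmetry.
C(21,9) = (21·20·19·18·17·16·15·14·13) / 9! = 106661318400 / 362880 = 293930.

293930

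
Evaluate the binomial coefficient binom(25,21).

C(25,21) = C(25,4) by symmetry.
C(25,4) = (25·24·23·22) / 4! = 303600 / 24 = 12650.

12650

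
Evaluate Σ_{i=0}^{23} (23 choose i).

The entries of row 23 sum to 2^23 = 8388608.

8388608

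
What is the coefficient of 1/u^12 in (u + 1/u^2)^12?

General term: C(12,j)·(u)^j·(1/u^2)^(12-j), with u-exponent 1j − 2(12−j) = 3j − 24.
Set 3j − 24 = -12: j = 4.
C(12,4) = 495; 1^4 = 1; 1^8 = 1.
Coefficient = 495 · 1 · 1 = 495.

495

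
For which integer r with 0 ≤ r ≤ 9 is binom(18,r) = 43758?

C(18,r) increases on 0 ≤ r ≤ 9. C(18,7) = 31824 and C(18,8) = 43758, so r = 8.

8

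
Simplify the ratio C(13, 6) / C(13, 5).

C(n,k+1)/C(n,k) = (n−k)/(k+1) = (13−5)/(5+1) = 8/6 = 4/3.

4/3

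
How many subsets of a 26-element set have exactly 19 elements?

657800

Choose the 19 positions: C(26,19) = 657800.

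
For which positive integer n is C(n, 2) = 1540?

n(n−1)/2 = 1540 ⇒ n(n−1) = 3080. Since 56·55 = 3080, n = 56.

56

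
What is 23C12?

C(23,12) = C(23,11) by symmetry.
C(23,11) = (23·22·21·20·19·18·17·16·15·14·13) / 11! = 53970627110400 / 39916800 = 1352078.

1352078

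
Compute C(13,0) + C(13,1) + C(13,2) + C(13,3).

378

1 + 13 + 78 + 286 = 378.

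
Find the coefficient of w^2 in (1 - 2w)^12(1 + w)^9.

Coefficient of w^2 = Σ_{j} C(12,j)·(-2)^j·C(9,2-j)·1^(2-j) for j from 0 to 2.
= 36 + (-216) + 264 = 84.

84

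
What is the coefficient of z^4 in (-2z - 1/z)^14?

1025024

General term: C(14,j)·(-2z)^j·(-1/z)^(14-j), with z-exponent 1j − 1(14−j) = 2j − 14.
Set 2j − 14 = 4: j = 9.
C(14,9) = 2002; (-2)^9 = -512; (-1)^5 = -1.
Coefficient = 2002 · (-512) · (-1) = 1025024.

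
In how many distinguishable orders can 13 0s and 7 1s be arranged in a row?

Choose positions for the 0s: C(20,13) = 77520.

77520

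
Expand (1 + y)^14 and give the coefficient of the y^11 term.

The general term is C(14,j)·(1)^j·(y)^(14-j); the y^11 term has j = 3.
C(14,3) = 364.
Coefficient = C(14,3) = 364.

364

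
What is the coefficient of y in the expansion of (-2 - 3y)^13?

-159744

The general term is C(13,j)·(-2)^j·(-3y)^(13-j); the y^1 term has j = 12.
C(13,12) = 13.
Coefficient = C(13,12) · (-2)^12 · (-3)^1 = 13 · 4096 · (-3) = -159744.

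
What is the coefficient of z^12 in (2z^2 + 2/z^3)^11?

112640

General term: C(11,j)·(2z^2)^j·(2/z^3)^(11-j), with z-exponent 2j − 3(11−j) = 5j − 33.
Set 5j − 33 = 12: j = 9.
C(11,9) = 55; 2^9 = 512; 2^2 = 4.
Coefficient = 55 · 512 · 4 = 112640.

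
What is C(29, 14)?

C(29,14) = (29·28·27·26·25·24·23·22·21·20·19·18·17·16) / 14! = 6761440164390912000 / 87178291200 = 77558760.

77558760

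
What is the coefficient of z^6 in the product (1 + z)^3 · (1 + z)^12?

5005

(1 + z)^3(1 + z)^12 = (1 + z)^15, so the coefficient of z^6 is C(15,6)·1^6 = 5005·1 = 5005.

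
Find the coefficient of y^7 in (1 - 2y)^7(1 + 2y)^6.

2560

Coefficient of y^7 = Σ_{j} C(7,j)·(-2)^j·C(6,7-j)·2^(7-j) for j from 1 to 7.
= (-896) + 16128 + (-67200) + 89600 + (-40320) + 5376 + (-128) = 2560.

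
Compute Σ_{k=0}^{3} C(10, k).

1 + 10 + 45 + 120 = 176.

176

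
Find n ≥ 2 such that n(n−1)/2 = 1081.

47

n(n−1)/2 = 1081 ⇒ n(n−1) = 2162. Since 47·46 = 2162, n = 47.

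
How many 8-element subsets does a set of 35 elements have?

23535820

C(35,8) = (35·34·33·32·31·30·29·28) / 8! = 948964262400 / 40320 = 23535820.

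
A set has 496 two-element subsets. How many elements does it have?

n(n−1)/2 = 496 ⇒ n(n−1) = 992. Since 32·31 = 992, n = 32.

32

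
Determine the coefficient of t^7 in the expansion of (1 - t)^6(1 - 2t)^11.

Coefficient of t^7 = Σ_{j} C(6,j)·(-1)^j·C(11,7-j)·(-2)^(7-j) for j from 0 to 6.
= (-42240) + (-177408) + (-221760) + (-105600) + (-19800) + (-1320) + (-22) = -568150.

-568150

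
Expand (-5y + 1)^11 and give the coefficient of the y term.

The general term is C(11,j)·(-5y)^j·(1)^(11-j); the y^1 term has j = 1.
C(11,1) = 11.
Coefficient = C(11,1) · (-5)^1 = 11 · (-5) = -55.

-55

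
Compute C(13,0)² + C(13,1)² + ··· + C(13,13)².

10400600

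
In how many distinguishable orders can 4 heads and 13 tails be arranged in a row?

2380

Choose positions for the heads: C(17,4) = 2380.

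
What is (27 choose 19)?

2220075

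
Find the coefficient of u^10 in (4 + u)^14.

The general term is C(14,j)·(4)^j·(u)^(14-j); the u^10 term has j = 4.
C(14,4) = 1001.
Coefficient = C(14,4) · 4^4 = 1001 · 256 = 256256.

256256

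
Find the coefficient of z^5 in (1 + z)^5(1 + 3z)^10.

182887

Coefficient of z^5 = Σ_{j} C(5,j)·1^j·C(10,5-j)·3^(5-j) for j from 0 to 5.
= 61236 + 85050 + 32400 + 4050 + 150 + 1 = 182887.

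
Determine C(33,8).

C(33,8) = (33·32·31·30·29·28·27·26) / 8! = 559809169920 / 40320 = 13884156.

13884156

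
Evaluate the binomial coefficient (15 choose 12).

C(15,12) = C(15,3) by symmetry.
C(15,3) = (15·14·13) / 3! = 2730 / 6 = 455.

455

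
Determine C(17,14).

C(17,14) = C(17,3) by symmetry.
C(17,3) = (17·16·15) / 3! = 4080 / 6 = 680.

680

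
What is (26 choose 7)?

C(26,7) = (26·25·24·23·22·21·20) / 7! = 3315312000 / 5040 = 657800.

657800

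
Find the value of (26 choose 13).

10400600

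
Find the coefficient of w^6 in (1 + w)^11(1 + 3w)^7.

445620

Coefficient of w^6 = Σ_{j} C(11,j)·1^j·C(7,6-j)·3^(6-j) for j from 0 to 6.
= 5103 + 56133 + 155925 + 155925 + 62370 + 9702 + 462 = 445620.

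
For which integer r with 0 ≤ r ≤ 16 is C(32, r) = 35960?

4

C(32,r) increases on 0 ≤ r ≤ 16. C(32,3) = 4960 and C(32,4) = 35960, so r = 4.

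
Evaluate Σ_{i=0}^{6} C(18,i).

1 + 18 + 153 + 816 + 3060 + 8568 + 18564 = 31180.

31180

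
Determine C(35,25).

C(35,25) = C(35,10) by symmetry.
C(35,10) = (35·34·33·32·31·30·29·28·27·26) / 10! = 666172912204800 / 3628800 = 183579396.

183579396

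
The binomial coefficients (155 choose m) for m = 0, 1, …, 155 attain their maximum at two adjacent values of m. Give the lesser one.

77

For odd n = 155, C(155,m) peaks at m = (n−1)/2 and (n+1)/2; the lesser is 77.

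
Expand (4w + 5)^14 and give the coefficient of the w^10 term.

656015360000

The general term is C(14,j)·(4w)^j·(5)^(14-j); the w^10 term has j = 10.
C(14,10) = 1001.
Coefficient = C(14,10) · 4^10 · 5^4 = 1001 · 1048576 · 625 = 656015360000.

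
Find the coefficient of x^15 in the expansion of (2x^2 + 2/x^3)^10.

General term: C(10,j)·(2x^2)^j·(2/x^3)^(10-j), with x-exponent 2j − 3(10−j) = 5j − 30.
Set 5j − 30 = 15: j = 9.
C(10,9) = 10; 2^9 = 512; 2^1 = 2.
Coefficient = 10 · 512 · 2 = 10240.

10240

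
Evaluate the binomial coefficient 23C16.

245157

C(23,16) = C(23,7) by symmetry.
C(23,7) = (23·22·21·20·19·18·17) / 7! = 1235591280 / 5040 = 245157.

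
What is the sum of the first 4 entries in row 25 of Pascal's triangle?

1 + 25 + 300 + 2300 = 2626.

2626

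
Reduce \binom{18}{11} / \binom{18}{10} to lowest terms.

8/11

C(n,k+1)/C(n,k) = (n−k)/(k+1) = (18−10)/(10+1) = 8/11.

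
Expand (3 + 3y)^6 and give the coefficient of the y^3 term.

The general term is C(6,j)·(3)^j·(3y)^(6-j); the y^3 term has j = 3.
C(6,3) = 20.
Coefficient = C(6,3) · 3^3 · 3^3 = 20 · 27 · 27 = 14580.

14580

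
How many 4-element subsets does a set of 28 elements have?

C(28,4) = (28·27·26·25) / 4! = 491400 / 24 = 20475.

20475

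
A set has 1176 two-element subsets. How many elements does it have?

n(n−1)/2 = 1176 ⇒ n(n−1) = 2352. Since 49·48 = 2352, n = 49.

49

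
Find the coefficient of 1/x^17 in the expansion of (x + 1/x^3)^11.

General term: C(11,j)·(x)^j·(1/x^3)^(11-j), with x-exponent 1j − 3(11−j) = 4j − 33.
Set 4j − 33 = -17: j = 4.
C(11,4) = 330; 1^4 = 1; 1^7 = 1.
Coefficient = 330 · 1 · 1 = 330.

330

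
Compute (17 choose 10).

C(17,10) = C(17,7) by symmetry.
C(17,7) = (17·16·15·14·13·12·11) / 7! = 98017920 / 5040 = 19448.

19448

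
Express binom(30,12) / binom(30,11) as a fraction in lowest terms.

C(n,k+1)/C(n,k) = (n−k)/(k+1) = (30−11)/(11+1) = 19/12.

19/12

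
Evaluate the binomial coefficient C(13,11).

78

C(13,11) = C(13,2) by symmetry.
C(13,2) = (13·12) / 2! = 156 / 2 = 78.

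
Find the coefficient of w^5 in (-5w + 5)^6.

The general term is C(6,j)·(-5w)^j·(5)^(6-j); the w^5 term has j = 5.
C(6,5) = 6.
Coefficient = C(6,5) · (-5)^5 · 5^1 = 6 · (-3125) · 5 = -93750.

-93750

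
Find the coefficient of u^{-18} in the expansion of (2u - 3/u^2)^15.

-3868890480

General term: C(15,j)·(2u)^j·(-3/u^2)^(15-j), with u-exponent 1j − 2(15−j) = 3j − 30.
Set 3j − 30 = -18: j = 4.
C(15,4) = 1365; 2^4 = 16; (-3)^11 = -177147.
Coefficient = 1365 · 16 · (-177147) = -3868890480.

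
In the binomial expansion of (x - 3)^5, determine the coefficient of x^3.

90

The general term is C(5,j)·(x)^j·(-3)^(5-j); the x^3 term has j = 3.
C(5,3) = 10.
Coefficient = C(5,3) · (-3)^2 = 10 · 9 = 90.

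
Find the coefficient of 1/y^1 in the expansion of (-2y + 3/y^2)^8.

-48384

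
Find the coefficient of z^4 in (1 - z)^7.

35

The general term is C(7,j)·(1)^j·(-z)^(7-j); the z^4 term has j = 3.
C(7,3) = 35.
Coefficient = C(7,3) = 35.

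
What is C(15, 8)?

C(15,8) = C(15,7) by symmetry.
C(15,7) = (15·14·13·12·11·10·9) / 7! = 32432400 / 5040 = 6435.

6435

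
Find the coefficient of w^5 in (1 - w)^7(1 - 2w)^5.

-4043

Coefficient of w^5 = Σ_{j} C(7,j)·(-1)^j·C(5,5-j)·(-2)^(5-j) for j from 0 to 5.
= (-32) + (-560) + (-1680) + (-1400) + (-350) + (-21) = -4043.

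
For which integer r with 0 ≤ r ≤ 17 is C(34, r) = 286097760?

11

C(34,r) increases on 0 ≤ r ≤ 17. C(34,10) = 131128140 and C(34,11) = 286097760, so r = 11.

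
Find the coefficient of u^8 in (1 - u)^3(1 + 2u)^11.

Coefficient of u^8 = Σ_{j} C(3,j)·(-1)^j·C(11,8-j)·2^(8-j) for j from 0 to 3.
= 42240 + (-126720) + 88704 + (-14784) = -10560.

-10560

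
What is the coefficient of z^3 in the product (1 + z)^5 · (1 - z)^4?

-4

Coefficient of z^3 = Σ_{j} C(5,j)·1^j·C(4,3-j)·(-1)^(3-j) for j from 0 to 3.
= (-4) + 30 + (-40) + 10 = -4.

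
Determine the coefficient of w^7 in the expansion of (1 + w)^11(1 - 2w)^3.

Coefficient of w^7 = Σ_{j} C(11,j)·1^j·C(3,7-j)·(-2)^(7-j) for j from 4 to 7.
= (-2640) + 5544 + (-2772) + 330 = 462.

462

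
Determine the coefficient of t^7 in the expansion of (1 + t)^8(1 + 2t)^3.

1408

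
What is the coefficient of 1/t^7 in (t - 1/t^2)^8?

General term: C(8,j)·(t)^j·(-1/t^2)^(8-j), with t-exponent 1j − 2(8−j) = 3j − 16.
Set 3j − 16 = -7: j = 3.
C(8,3) = 56; 1^3 = 1; (-1)^5 = -1.
Coefficient = 56 · 1 · (-1) = -56.

-56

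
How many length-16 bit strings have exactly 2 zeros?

Choose the 2 positions: C(16,2) = 120.

120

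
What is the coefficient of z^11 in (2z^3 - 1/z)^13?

-109824

General term: C(13,j)·(2z^3)^j·(-1/z)^(13-j), with z-exponent 3j − 1(13−j) = 4j − 13.
Set 4j − 13 = 11: j = 6.
C(13,6) = 1716; 2^6 = 64; (-1)^7 = -1.
Coefficient = 1716 · 64 · (-1) = -109824.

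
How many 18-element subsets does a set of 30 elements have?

86493225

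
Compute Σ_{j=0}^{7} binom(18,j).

1 + 18 + 153 + 816 + 3060 + 8568 + 18564 + 31824 = 63004.

63004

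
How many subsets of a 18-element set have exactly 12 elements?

18564

Choose the 12 positions: C(18,12) = 18564.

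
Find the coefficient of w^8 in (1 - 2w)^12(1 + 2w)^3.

Coefficient of w^8 = Σ_{j} C(12,j)·(-2)^j·C(3,8-j)·2^(8-j) for j from 5 to 8.
= (-202752) + 709632 + (-608256) + 126720 = 25344.

25344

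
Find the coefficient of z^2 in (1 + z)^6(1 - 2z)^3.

Coefficient of z^2 = Σ_{j} C(6,j)·1^j·C(3,2-j)·(-2)^(2-j) for j from 0 to 2.
= 12 + (-36) + 15 = -9.

-9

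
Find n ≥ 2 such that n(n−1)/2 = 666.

37

n(n−1)/2 = 666 ⇒ n(n−1) = 1332. Since 37·36 = 1332, n = 37.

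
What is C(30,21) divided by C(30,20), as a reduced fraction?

C(n,k+1)/C(n,k) = (n−k)/(k+1) = (30−20)/(20+1) = 10/21.

10/21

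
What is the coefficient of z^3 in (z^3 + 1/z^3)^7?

General term: C(7,j)·(z^3)^j·(1/z^3)^(7-j), with z-exponent 3j − 3(7−j) = 6j − 21.
Set 6j − 21 = 3: j = 4.
C(7,4) = 35; 1^4 = 1; 1^3 = 1.
Coefficient = 35 · 1 · 1 = 35.

35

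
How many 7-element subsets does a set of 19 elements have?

50388

C(19,7) = (19·18·17·16·15·14·13) / 7! = 253955520 / 5040 = 50388.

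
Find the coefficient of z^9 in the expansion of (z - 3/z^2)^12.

General term: C(12,j)·(z)^j·(-3/z^2)^(12-j), with z-exponent 1j − 2(12−j) = 3j − 24.
Set 3j − 24 = 9: j = 11.
C(12,11) = 12; 1^11 = 1; (-3)^1 = -3.
Coefficient = 12 · 1 · (-3) = -36.

-36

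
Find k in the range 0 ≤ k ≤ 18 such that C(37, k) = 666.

C(37,k) increases on 0 ≤ k ≤ 18. C(37,1) = 37 and C(37,2) = 666, so k = 2.

2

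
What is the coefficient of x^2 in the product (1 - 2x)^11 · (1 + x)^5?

120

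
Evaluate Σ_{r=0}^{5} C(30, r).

174437

1 + 30 + 435 + 4060 + 27405 + 142506 = 174437.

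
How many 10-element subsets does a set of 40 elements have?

C(40,10) = (40·39·38·37·36·35·34·33·32·31) / 10! = 3075990524006400 / 3628800 = 847660528.

847660528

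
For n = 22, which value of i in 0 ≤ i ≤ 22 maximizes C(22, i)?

11

C(22,i) is maximized at i = 22/2 = 11.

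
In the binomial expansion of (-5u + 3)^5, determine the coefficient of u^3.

The general term is C(5,j)·(-5u)^j·(3)^(5-j); the u^3 term has j = 3.
C(5,3) = 10.
Coefficient = C(5,3) · (-5)^3 · 3^2 = 10 · (-125) · 9 = -11250.

-11250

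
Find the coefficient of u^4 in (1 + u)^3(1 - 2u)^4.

-16

Coefficient of u^4 = Σ_{j} C(3,j)·1^j·C(4,4-j)·(-2)^(4-j) for j from 0 to 3.
= 16 + (-96) + 72 + (-8) = -16.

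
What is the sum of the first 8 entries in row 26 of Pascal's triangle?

971712

1 + 26 + 325 + 2600 + 14950 + 65780 + 230230 + 657800 = 971712.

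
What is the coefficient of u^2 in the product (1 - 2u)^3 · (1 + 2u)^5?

-8

Coefficient of u^2 = Σ_{j} C(3,j)·(-2)^j·C(5,2-j)·2^(2-j) for j from 0 to 2.
= 40 + (-60) + 12 = -8.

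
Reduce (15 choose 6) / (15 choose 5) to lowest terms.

C(n,k+1)/C(n,k) = (n−k)/(k+1) = (15−5)/(5+1) = 10/6 = 5/3.

5/3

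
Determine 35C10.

C(35,10) = (35·34·33·32·31·30·29·28·27·26) / 10! = 666172912204800 / 3628800 = 183579396.

183579396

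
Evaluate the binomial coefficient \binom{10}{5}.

252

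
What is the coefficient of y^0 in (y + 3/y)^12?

General term: C(12,j)·(y)^j·(3/y)^(12-j), with y-exponent 1j − 1(12−j) = 2j − 12.
Set 2j − 12 = 0: j = 6.
C(12,6) = 924; 1^6 = 1; 3^6 = 729.
Coefficient = 924 · 1 · 729 = 673596.

673596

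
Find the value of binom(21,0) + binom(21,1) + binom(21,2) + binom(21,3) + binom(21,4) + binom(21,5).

1 + 21 + 210 + 1330 + 5985 + 20349 = 27896.

27896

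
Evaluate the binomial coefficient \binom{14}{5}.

2002

C(14,5) = (14·13·12·11·10) / 5! = 240240 / 120 = 2002.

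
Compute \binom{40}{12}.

5586853480

C(40,12) = (40·39·38·37·36·35·34·33·32·31·30·29) / 12! = 2676111755885568000 / 479001600 = 5586853480.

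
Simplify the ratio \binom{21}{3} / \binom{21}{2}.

C(n,k+1)/C(n,k) = (n−k)/(k+1) = (21−2)/(2+1) = 19/3.

19/3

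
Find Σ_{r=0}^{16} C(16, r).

Setting x = 1 in (1+x)^16 gives Σ C(16,r) = 2^16 = 65536.

65536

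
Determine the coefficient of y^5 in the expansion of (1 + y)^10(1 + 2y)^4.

Coefficient of y^5 = Σ_{j} C(10,j)·1^j·C(4,5-j)·2^(5-j) for j from 1 to 5.
= 160 + 1440 + 2880 + 1680 + 252 = 6412.

6412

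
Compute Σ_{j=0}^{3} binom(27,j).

1 + 27 + 351 + 2925 = 3304.

3304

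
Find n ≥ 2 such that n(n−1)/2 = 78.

13

n(n−1)/2 = 78 ⇒ n(n−1) = 156. Since 13·12 = 156, n = 13.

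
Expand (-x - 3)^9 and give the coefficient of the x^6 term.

-2268

The general term is C(9,j)·(-x)^j·(-3)^(9-j); the x^6 term has j = 6.
C(9,6) = 84.
Coefficient = C(9,6) · (-3)^3 = 84 · (-27) = -2268.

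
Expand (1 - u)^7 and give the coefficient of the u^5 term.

-21

The general term is C(7,j)·(1)^j·(-u)^(7-j); the u^5 term has j = 2.
C(7,2) = 21.
Coefficient = C(7,2) · (-1)^5 = 21 · (-1) = -21.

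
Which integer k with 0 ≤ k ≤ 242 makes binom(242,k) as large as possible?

C(242,k) is maximized at k = 242/2 = 121.

121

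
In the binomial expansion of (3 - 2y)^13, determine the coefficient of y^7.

The general term is C(13,j)·(3)^j·(-2y)^(13-j); the y^7 term has j = 6.
C(13,6) = 1716.
Coefficient = C(13,6) · 3^6 · (-2)^7 = 1716 · 729 · (-128) = -160123392.

-160123392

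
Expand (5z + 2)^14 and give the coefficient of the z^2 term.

9318400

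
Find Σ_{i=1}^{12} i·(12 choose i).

24576

Differentiating (1+x)^12 and setting x=1: Σ i·C(12,i) = 12·2^11 = 24576.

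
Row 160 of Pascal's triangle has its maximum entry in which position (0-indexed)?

80

C(160,j) is maximized at j = 160/2 = 80.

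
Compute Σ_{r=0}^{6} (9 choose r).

466

1 + 9 + 36 + 84 + 126 + 126 + 84 = 466.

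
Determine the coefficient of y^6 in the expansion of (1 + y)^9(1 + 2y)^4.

7380

Coefficient of y^6 = Σ_{j} C(9,j)·1^j·C(4,6-j)·2^(6-j) for j from 2 to 6.
= 576 + 2688 + 3024 + 1008 + 84 = 7380.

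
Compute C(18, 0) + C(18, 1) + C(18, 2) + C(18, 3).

1 + 18 + 153 + 816 = 988.

988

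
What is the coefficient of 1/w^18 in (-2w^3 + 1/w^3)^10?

180

General term: C(10,j)·(-2w^3)^j·(1/w^3)^(10-j), with w-exponent 3j − 3(10−j) = 6j − 30.
Set 6j − 30 = -18: j = 2.
C(10,2) = 45; (-2)^2 = 4; 1^8 = 1.
Coefficient = 45 · 4 · 1 = 180.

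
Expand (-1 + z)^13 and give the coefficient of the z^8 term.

The general term is C(13,j)·(-1)^j·(z)^(13-j); the z^8 term has j = 5.
C(13,5) = 1287.
Coefficient = C(13,5) · (-1)^5 = 1287 · (-1) = -1287.

-1287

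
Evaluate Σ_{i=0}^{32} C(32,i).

The entries of row 32 sum to 2^32 = 4294967296.

4294967296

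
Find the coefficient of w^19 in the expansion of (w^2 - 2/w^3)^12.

-24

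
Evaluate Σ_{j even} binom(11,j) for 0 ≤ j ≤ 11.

1024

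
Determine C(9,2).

C(9,2) = (9·8) / 2! = 72 / 2 = 36.

36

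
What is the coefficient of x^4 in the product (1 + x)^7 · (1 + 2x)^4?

1059

Coefficient of x^4 = Σ_{j} C(7,j)·1^j·C(4,4-j)·2^(4-j) for j from 0 to 4.
= 16 + 224 + 504 + 280 + 35 = 1059.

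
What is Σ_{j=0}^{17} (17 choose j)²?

Σ C(17,j)² is the coefficient of x^17 in (1+x)^17(1+x)^17 = (1+x)^34, i.e. C(34,17) = 2333606220.

2333606220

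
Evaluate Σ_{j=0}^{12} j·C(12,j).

24576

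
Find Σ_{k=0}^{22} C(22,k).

Setting x = 1 in (1+x)^22 gives Σ C(22,k) = 2^22 = 4194304.

4194304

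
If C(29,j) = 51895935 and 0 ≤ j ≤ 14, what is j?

C(29,j) increases on 0 ≤ j ≤ 14. C(29,11) = 34597290 and C(29,12) = 51895935, so j = 12.

12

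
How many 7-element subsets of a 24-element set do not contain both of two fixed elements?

All 7-subsets: C(24,7) = 346104. Those containing both fixed elements: C(22,5) = 26334.
346104 − 26334 = 319770.

319770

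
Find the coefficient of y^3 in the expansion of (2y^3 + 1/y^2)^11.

14784

General term: C(11,j)·(2y^3)^j·(1/y^2)^(11-j), with y-exponent 3j − 2(11−j) = 5j − 22.
Set 5j − 22 = 3: j = 5.
C(11,5) = 462; 2^5 = 32; 1^6 = 1.
Coefficient = 462 · 32 · 1 = 14784.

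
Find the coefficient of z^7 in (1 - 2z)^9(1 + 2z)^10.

-10752

Coefficient of z^7 = Σ_{j} C(9,j)·(-2)^j·C(10,7-j)·2^(7-j) for j from 0 to 7.
= 15360 + (-241920) + 1161216 + (-2257920) + 1935360 + (-725760) + 107520 + (-4608) = -10752.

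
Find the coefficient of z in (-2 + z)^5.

The general term is C(5,j)·(-2)^j·(z)^(5-j); the z^1 term has j = 4.
C(5,4) = 5.
Coefficient = C(5,4) · (-2)^4 = 5 · 16 = 80.

80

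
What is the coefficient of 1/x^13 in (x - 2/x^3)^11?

General term: C(11,j)·(x)^j·(-2/x^3)^(11-j), with x-exponent 1j − 3(11−j) = 4j − 33.
Set 4j − 33 = -13: j = 5.
C(11,5) = 462; 1^5 = 1; (-2)^6 = 64.
Coefficient = 462 · 1 · 64 = 29568.

29568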